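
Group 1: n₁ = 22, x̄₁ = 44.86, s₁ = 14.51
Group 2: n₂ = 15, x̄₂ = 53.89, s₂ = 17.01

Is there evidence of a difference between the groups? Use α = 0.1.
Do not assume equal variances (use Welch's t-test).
Welch's two-sample t-test:
H₀: μ₁ = μ₂
H₁: μ₁ ≠ μ₂
s₁²/n₁ = 14.51²/22 = 9.5700,  s₂²/n₂ = 17.01²/15 = 19.2893
SE = √(s₁²/n₁ + s₂²/n₂) = √(9.5700 + 19.2893) = 5.3721
df (Welch-Satterthwaite) = (s₁²/n₁ + s₂²/n₂)² / [(s₁²/n₁)²/(n₁-1) + (s₂²/n₂)²/(n₂-1)] ≈ 26.92
t = (x̄₁ - x̄₂) / SE = (44.86 - 53.89) / 5.3721 = -9.03 / 5.3721 = -1.681
p-value = 0.1043

Since p-value > α = 0.1, we fail to reject H₀.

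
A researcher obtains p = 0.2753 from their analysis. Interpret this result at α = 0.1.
Since p = 0.2753 > α = 0.1, fail to reject H₀.
There is insufficient evidence to reject the null hypothesis; the result is not statistically significant at the 0.1 level.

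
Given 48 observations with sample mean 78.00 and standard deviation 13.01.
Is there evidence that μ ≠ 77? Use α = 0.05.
One-sample t-test:
H₀: μ = 77
H₁: μ ≠ 77
df = n - 1 = 47
t = (x̄ - μ₀) / (s/√n) = (78.00 - 77) / (13.01/√48) = 0.533
p-value = 0.5969

Since p-value > α = 0.05, we fail to reject H₀.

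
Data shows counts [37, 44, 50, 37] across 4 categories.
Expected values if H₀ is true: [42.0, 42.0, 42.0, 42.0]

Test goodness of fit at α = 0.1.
Chi-square goodness of fit test:
H₀: observed counts match expected distribution
H₁: observed counts differ from expected distribution
df = k - 1 = 3
χ² = Σ(O - E)²/E
   = (37 - 42.0)²/42.0 + (44 - 42.0)²/42.0 + (50 - 42.0)²/42.0 + (37 - 42.0)²/42.0
   = 0.595 + 0.095 + 1.524 + 0.595
   = 2.81
p-value = 0.4219

Since p-value > α = 0.1, we fail to reject H₀.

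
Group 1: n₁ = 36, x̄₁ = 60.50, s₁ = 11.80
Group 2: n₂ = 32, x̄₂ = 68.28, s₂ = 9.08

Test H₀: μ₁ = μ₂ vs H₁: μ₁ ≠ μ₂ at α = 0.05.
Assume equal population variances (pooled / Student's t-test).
Student's two-sample t-test (equal variances):
H₀: μ₁ = μ₂
H₁: μ₁ ≠ μ₂
df = n₁ + n₂ - 2 = 66
Pooled variance s_p² = [(n₁-1)s₁² + (n₂-1)s₂²] / (n₁ + n₂ - 2) = [(35)(11.80²) + (31)(9.08²)] / 66 = 112.5642
SE = √(s_p²(1/n₁ + 1/n₂)) = √(112.5642 × (1/36 + 1/32)) = 2.5777
t = (x̄₁ - x̄₂) / SE = (60.50 - 68.28) / 2.5777 = -7.78 / 2.5777 = -3.018
p-value = 0.0036

Since p-value < α = 0.05, we reject H₀.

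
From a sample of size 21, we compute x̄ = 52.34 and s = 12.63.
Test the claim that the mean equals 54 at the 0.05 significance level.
One-sample t-test:
H₀: μ = 54
H₁: μ ≠ 54
df = n - 1 = 20
t = (x̄ - μ₀) / (s/√n) = (52.34 - 54) / (12.63/√21) = -0.602
p-value = 0.5537

Since p-value > α = 0.05, we fail to reject H₀.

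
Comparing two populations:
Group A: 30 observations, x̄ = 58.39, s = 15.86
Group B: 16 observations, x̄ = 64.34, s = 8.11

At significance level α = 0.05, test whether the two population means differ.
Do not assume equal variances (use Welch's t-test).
Welch's two-sample t-test:
H₀: μ₁ = μ₂
H₁: μ₁ ≠ μ₂
s₁²/n₁ = 15.86²/30 = 8.3847,  s₂²/n₂ = 8.11²/16 = 4.1108
SE = √(s₁²/n₁ + s₂²/n₂) = √(8.3847 + 4.1108) = 3.5349
df (Welch-Satterthwaite) = (s₁²/n₁ + s₂²/n₂)² / [(s₁²/n₁)²/(n₁-1) + (s₂²/n₂)²/(n₂-1)] ≈ 43.97
t = (x̄₁ - x̄₂) / SE = (58.39 - 64.34) / 3.5349 = -5.95 / 3.5349 = -1.683
p-value = 0.0994

Since p-value > α = 0.05, we fail to reject H₀.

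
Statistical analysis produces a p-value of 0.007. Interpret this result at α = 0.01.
Since p = 0.007 < α = 0.01, reject H₀.
There is sufficient evidence to reject the null hypothesis; the result is statistically significant at the 0.01 level.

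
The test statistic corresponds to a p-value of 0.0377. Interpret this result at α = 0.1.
Since p = 0.0377 < α = 0.1, reject H₀.
There is sufficient evidence to reject the null hypothesis; the result is statistically significant at the 0.1 level.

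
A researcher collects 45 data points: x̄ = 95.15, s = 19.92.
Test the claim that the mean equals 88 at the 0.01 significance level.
One-sample t-test:
H₀: μ = 88
H₁: μ ≠ 88
df = n - 1 = 44
t = (x̄ - μ₀) / (s/√n) = (95.15 - 88) / (19.92/√45) = 2.408
p-value = 0.0203

Since p-value > α = 0.01, we fail to reject H₀.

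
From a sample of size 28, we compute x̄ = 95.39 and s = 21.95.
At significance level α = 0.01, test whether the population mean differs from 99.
One-sample t-test:
H₀: μ = 99
H₁: μ ≠ 99
df = n - 1 = 27
t = (x̄ - μ₀) / (s/√n) = (95.39 - 99) / (21.95/√28) = -0.870
p-value = 0.3918

Since p-value > α = 0.01, we fail to reject H₀.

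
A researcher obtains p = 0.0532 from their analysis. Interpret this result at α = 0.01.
Since p = 0.0532 > α = 0.01, fail to reject H₀.
There is insufficient evidence to reject the null hypothesis; the result is not statistically significant at the 0.01 level.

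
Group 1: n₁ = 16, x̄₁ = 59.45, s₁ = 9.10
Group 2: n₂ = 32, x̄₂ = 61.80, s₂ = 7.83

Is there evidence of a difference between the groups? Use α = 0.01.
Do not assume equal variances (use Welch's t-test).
Welch's two-sample t-test:
H₀: μ₁ = μ₂
H₁: μ₁ ≠ μ₂
s₁²/n₁ = 9.10²/16 = 5.1756,  s₂²/n₂ = 7.83²/32 = 1.9159
SE = √(s₁²/n₁ + s₂²/n₂) = √(5.1756 + 1.9159) = 2.6630
df (Welch-Satterthwaite) = (s₁²/n₁ + s₂²/n₂)² / [(s₁²/n₁)²/(n₁-1) + (s₂²/n₂)²/(n₂-1)] ≈ 26.41
t = (x̄₁ - x̄₂) / SE = (59.45 - 61.80) / 2.6630 = -2.35 / 2.6630 = -0.882
p-value = 0.3855

Since p-value > α = 0.01, we fail to reject H₀.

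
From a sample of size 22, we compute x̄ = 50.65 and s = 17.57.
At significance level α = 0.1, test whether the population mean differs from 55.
One-sample t-test:
H₀: μ = 55
H₁: μ ≠ 55
df = n - 1 = 21
t = (x̄ - μ₀) / (s/√n) = (50.65 - 55) / (17.57/√22) = -1.161
p-value = 0.2586

Since p-value > α = 0.1, we fail to reject H₀.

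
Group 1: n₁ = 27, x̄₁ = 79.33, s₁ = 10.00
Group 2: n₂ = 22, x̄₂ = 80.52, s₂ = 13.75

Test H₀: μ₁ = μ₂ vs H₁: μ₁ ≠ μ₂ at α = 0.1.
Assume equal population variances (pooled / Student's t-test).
Student's two-sample t-test (equal variances):
H₀: μ₁ = μ₂
H₁: μ₁ ≠ μ₂
df = n₁ + n₂ - 2 = 47
Pooled variance s_p² = [(n₁-1)s₁² + (n₂-1)s₂²] / (n₁ + n₂ - 2) = [(26)(10.00²) + (21)(13.75²)] / 47 = 139.7939
SE = √(s_p²(1/n₁ + 1/n₂)) = √(139.7939 × (1/27 + 1/22)) = 3.3959
t = (x̄₁ - x̄₂) / SE = (79.33 - 80.52) / 3.3959 = -1.19 / 3.3959 = -0.350
p-value = 0.7276

Since p-value > α = 0.1, we fail to reject H₀.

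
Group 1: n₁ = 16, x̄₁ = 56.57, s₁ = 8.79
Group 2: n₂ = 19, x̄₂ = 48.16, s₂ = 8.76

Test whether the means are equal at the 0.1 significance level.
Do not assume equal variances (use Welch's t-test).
Welch's two-sample t-test:
H₀: μ₁ = μ₂
H₁: μ₁ ≠ μ₂
s₁²/n₁ = 8.79²/16 = 4.8290,  s₂²/n₂ = 8.76²/19 = 4.0388
SE = √(s₁²/n₁ + s₂²/n₂) = √(4.8290 + 4.0388) = 2.9779
df (Welch-Satterthwaite) = (s₁²/n₁ + s₂²/n₂)² / [(s₁²/n₁)²/(n₁-1) + (s₂²/n₂)²/(n₂-1)] ≈ 31.96
t = (x̄₁ - x̄₂) / SE = (56.57 - 48.16) / 2.9779 = 8.41 / 2.9779 = 2.824
p-value = 0.0081

Since p-value < α = 0.1, we reject H₀.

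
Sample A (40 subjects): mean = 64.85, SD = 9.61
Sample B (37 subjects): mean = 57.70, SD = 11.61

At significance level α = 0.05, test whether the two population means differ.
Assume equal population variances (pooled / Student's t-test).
Student's two-sample t-test (equal variances):
H₀: μ₁ = μ₂
H₁: μ₁ ≠ μ₂
df = n₁ + n₂ - 2 = 75
Pooled variance s_p² = [(n₁-1)s₁² + (n₂-1)s₂²] / (n₁ + n₂ - 2) = [(39)(9.61²) + (36)(11.61²)] / 75 = 112.7233
SE = √(s_p²(1/n₁ + 1/n₂)) = √(112.7233 × (1/40 + 1/37)) = 2.4217
t = (x̄₁ - x̄₂) / SE = (64.85 - 57.70) / 2.4217 = 7.15 / 2.4217 = 2.952
p-value = 0.0042

Since p-value < α = 0.05, we reject H₀.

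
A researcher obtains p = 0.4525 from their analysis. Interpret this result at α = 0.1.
Since p = 0.4525 > α = 0.1, fail to reject H₀.
There is insufficient evidence to reject the null hypothesis; the result is not statistically significant at the 0.1 level.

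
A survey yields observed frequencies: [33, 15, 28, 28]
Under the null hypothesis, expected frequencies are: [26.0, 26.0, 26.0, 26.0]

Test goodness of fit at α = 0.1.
Chi-square goodness of fit test:
H₀: observed counts match expected distribution
H₁: observed counts differ from expected distribution
df = k - 1 = 3
χ² = Σ(O - E)²/E
   = (33 - 26.0)²/26.0 + (15 - 26.0)²/26.0 + (28 - 26.0)²/26.0 + (28 - 26.0)²/26.0
   = 1.885 + 4.654 + 0.154 + 0.154
   = 6.85
p-value = 0.0770

Since p-value < α = 0.1, we reject H₀.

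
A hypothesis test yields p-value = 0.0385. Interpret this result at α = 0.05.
Since p = 0.0385 < α = 0.05, reject H₀.
There is sufficient evidence to reject the null hypothesis; the result is statistically significant at the 0.05 level.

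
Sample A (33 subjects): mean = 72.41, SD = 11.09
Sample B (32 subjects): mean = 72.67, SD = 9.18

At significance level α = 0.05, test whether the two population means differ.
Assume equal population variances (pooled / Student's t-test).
Student's two-sample t-test (equal variances):
H₀: μ₁ = μ₂
H₁: μ₁ ≠ μ₂
df = n₁ + n₂ - 2 = 63
Pooled variance s_p² = [(n₁-1)s₁² + (n₂-1)s₂²] / (n₁ + n₂ - 2) = [(32)(11.09²) + (31)(9.18²)] / 63 = 103.9375
SE = √(s_p²(1/n₁ + 1/n₂)) = √(103.9375 × (1/33 + 1/32)) = 2.5294
t = (x̄₁ - x̄₂) / SE = (72.41 - 72.67) / 2.5294 = -0.26 / 2.5294 = -0.103
p-value = 0.9185

Since p-value > α = 0.05, we fail to reject H₀.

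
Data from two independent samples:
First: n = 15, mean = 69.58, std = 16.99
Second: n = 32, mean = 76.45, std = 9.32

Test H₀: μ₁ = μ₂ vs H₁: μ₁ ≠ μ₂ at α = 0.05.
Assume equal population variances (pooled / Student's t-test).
Student's two-sample t-test (equal variances):
H₀: μ₁ = μ₂
H₁: μ₁ ≠ μ₂
df = n₁ + n₂ - 2 = 45
Pooled variance s_p² = [(n₁-1)s₁² + (n₂-1)s₂²] / (n₁ + n₂ - 2) = [(14)(16.99²) + (31)(9.32²)] / 45 = 149.6439
SE = √(s_p²(1/n₁ + 1/n₂)) = √(149.6439 × (1/15 + 1/32)) = 3.8279
t = (x̄₁ - x̄₂) / SE = (69.58 - 76.45) / 3.8279 = -6.87 / 3.8279 = -1.795
p-value = 0.0794

Since p-value > α = 0.05, we fail to reject H₀.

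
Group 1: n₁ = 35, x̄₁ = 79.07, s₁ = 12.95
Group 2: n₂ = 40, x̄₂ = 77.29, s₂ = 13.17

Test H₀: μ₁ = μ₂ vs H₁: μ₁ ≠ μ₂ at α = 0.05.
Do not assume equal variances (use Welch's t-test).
Welch's two-sample t-test:
H₀: μ₁ = μ₂
H₁: μ₁ ≠ μ₂
s₁²/n₁ = 12.95²/35 = 4.7915,  s₂²/n₂ = 13.17²/40 = 4.3362
SE = √(s₁²/n₁ + s₂²/n₂) = √(4.7915 + 4.3362) = 3.0212
df (Welch-Satterthwaite) = (s₁²/n₁ + s₂²/n₂)² / [(s₁²/n₁)²/(n₁-1) + (s₂²/n₂)²/(n₂-1)] ≈ 71.99
t = (x̄₁ - x̄₂) / SE = (79.07 - 77.29) / 3.0212 = 1.78 / 3.0212 = 0.589
p-value = 0.5576

Since p-value > α = 0.05, we fail to reject H₀.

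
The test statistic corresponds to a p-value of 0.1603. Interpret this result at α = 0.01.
Since p = 0.1603 > α = 0.01, fail to reject H₀.
There is insufficient evidence to reject the null hypothesis; the result is not statistically significant at the 0.01 level.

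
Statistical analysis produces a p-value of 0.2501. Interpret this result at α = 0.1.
Since p = 0.2501 > α = 0.1, fail to reject H₀.
There is insufficient evidence to reject the null hypothesis; the result is not statistically significant at the 0.1 level.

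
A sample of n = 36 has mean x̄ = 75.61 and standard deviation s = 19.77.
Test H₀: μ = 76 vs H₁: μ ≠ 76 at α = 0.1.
One-sample t-test:
H₀: μ = 76
H₁: μ ≠ 76
df = n - 1 = 35
t = (x̄ - μ₀) / (s/√n) = (75.61 - 76) / (19.77/√36) = -0.118
p-value = 0.9065

Since p-value > α = 0.1, we fail to reject H₀.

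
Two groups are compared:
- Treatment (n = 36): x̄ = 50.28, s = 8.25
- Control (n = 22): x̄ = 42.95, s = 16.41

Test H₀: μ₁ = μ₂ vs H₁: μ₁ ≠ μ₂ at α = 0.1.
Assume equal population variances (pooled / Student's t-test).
Student's two-sample t-test (equal variances):
H₀: μ₁ = μ₂
H₁: μ₁ ≠ μ₂
df = n₁ + n₂ - 2 = 56
Pooled variance s_p² = [(n₁-1)s₁² + (n₂-1)s₂²] / (n₁ + n₂ - 2) = [(35)(8.25²) + (21)(16.41²)] / 56 = 143.5221
SE = √(s_p²(1/n₁ + 1/n₂)) = √(143.5221 × (1/36 + 1/22)) = 3.2420
t = (x̄₁ - x̄₂) / SE = (50.28 - 42.95) / 3.2420 = 7.33 / 3.2420 = 2.261
p-value = 0.0277

Since p-value < α = 0.1, we reject H₀.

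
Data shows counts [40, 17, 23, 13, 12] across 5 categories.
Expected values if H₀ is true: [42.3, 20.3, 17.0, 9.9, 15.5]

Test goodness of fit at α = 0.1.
Chi-square goodness of fit test:
H₀: observed counts match expected distribution
H₁: observed counts differ from expected distribution
df = k - 1 = 4
χ² = Σ(O - E)²/E
   = (40 - 42.3)²/42.3 + (17 - 20.3)²/20.3 + (23 - 17.0)²/17.0 + (13 - 9.9)²/9.9 + (12 - 15.5)²/15.5
   = 0.125 + 0.536 + 2.118 + 0.971 + 0.790
   = 4.54
p-value = 0.3378

Since p-value > α = 0.1, we fail to reject H₀.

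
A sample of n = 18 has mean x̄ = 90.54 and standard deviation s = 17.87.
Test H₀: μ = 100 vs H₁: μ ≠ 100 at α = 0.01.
One-sample t-test:
H₀: μ = 100
H₁: μ ≠ 100
df = n - 1 = 17
t = (x̄ - μ₀) / (s/√n) = (90.54 - 100) / (17.87/√18) = -2.246
p-value = 0.0383

Since p-value > α = 0.01, we fail to reject H₀.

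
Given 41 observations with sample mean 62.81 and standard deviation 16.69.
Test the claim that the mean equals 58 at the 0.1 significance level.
One-sample t-test:
H₀: μ = 58
H₁: μ ≠ 58
df = n - 1 = 40
t = (x̄ - μ₀) / (s/√n) = (62.81 - 58) / (16.69/√41) = 1.845
p-value = 0.0724

Since p-value < α = 0.1, we reject H₀.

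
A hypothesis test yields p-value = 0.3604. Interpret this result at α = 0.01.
Since p = 0.3604 > α = 0.01, fail to reject H₀.
There is insufficient evidence to reject the null hypothesis; the result is not statistically significant at the 0.01 level.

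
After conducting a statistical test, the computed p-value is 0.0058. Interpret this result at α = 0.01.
Since p = 0.0058 < α = 0.01, reject H₀.
There is sufficient evidence to reject the null hypothesis; the result is statistically significant at the 0.01 level.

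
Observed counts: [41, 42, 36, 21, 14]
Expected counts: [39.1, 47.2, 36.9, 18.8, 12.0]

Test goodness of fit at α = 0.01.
Chi-square goodness of fit test:
H₀: observed counts match expected distribution
H₁: observed counts differ from expected distribution
df = k - 1 = 4
χ² = Σ(O - E)²/E
   = (41 - 39.1)²/39.1 + (42 - 47.2)²/47.2 + (36 - 36.9)²/36.9 + (21 - 18.8)²/18.8 + (14 - 12.0)²/12.0
   = 0.092 + 0.573 + 0.022 + 0.257 + 0.333
   = 1.28
p-value = 0.8651

Since p-value > α = 0.01, we fail to reject H₀.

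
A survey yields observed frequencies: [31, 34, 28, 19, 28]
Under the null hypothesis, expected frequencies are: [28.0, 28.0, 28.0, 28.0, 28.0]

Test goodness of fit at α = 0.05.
Chi-square goodness of fit test:
H₀: observed counts match expected distribution
H₁: observed counts differ from expected distribution
df = k - 1 = 4
χ² = Σ(O - E)²/E
   = (31 - 28.0)²/28.0 + (34 - 28.0)²/28.0 + (28 - 28.0)²/28.0 + (19 - 28.0)²/28.0 + (28 - 28.0)²/28.0
   = 0.321 + 1.286 + 0.000 + 2.893 + 0.000
   = 4.50
p-value = 0.3425

Since p-value > α = 0.05, we fail to reject H₀.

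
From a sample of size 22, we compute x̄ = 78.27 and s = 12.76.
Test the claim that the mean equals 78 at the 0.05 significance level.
One-sample t-test:
H₀: μ = 78
H₁: μ ≠ 78
df = n - 1 = 21
t = (x̄ - μ₀) / (s/√n) = (78.27 - 78) / (12.76/√22) = 0.099
p-value = 0.9219

Since p-value > α = 0.05, we fail to reject H₀.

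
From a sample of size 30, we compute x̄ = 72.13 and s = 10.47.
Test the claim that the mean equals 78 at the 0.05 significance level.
One-sample t-test:
H₀: μ = 78
H₁: μ ≠ 78
df = n - 1 = 29
t = (x̄ - μ₀) / (s/√n) = (72.13 - 78) / (10.47/√30) = -3.071
p-value = 0.0046

Since p-value < α = 0.05, we reject H₀.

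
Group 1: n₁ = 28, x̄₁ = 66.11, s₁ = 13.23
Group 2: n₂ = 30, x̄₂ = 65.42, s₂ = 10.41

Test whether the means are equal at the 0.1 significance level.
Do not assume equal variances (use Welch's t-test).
Welch's two-sample t-test:
H₀: μ₁ = μ₂
H₁: μ₁ ≠ μ₂
s₁²/n₁ = 13.23²/28 = 6.2512,  s₂²/n₂ = 10.41²/30 = 3.6123
SE = √(s₁²/n₁ + s₂²/n₂) = √(6.2512 + 3.6123) = 3.1406
df (Welch-Satterthwaite) = (s₁²/n₁ + s₂²/n₂)² / [(s₁²/n₁)²/(n₁-1) + (s₂²/n₂)²/(n₂-1)] ≈ 51.28
t = (x̄₁ - x̄₂) / SE = (66.11 - 65.42) / 3.1406 = 0.69 / 3.1406 = 0.220
p-value = 0.8270

Since p-value > α = 0.1, we fail to reject H₀.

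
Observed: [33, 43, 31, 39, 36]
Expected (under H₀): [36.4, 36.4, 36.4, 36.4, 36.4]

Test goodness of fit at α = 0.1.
Chi-square goodness of fit test:
H₀: observed counts match expected distribution
H₁: observed counts differ from expected distribution
df = k - 1 = 4
χ² = Σ(O - E)²/E
   = (33 - 36.4)²/36.4 + (43 - 36.4)²/36.4 + (31 - 36.4)²/36.4 + (39 - 36.4)²/36.4 + (36 - 36.4)²/36.4
   = 0.318 + 1.197 + 0.801 + 0.186 + 0.004
   = 2.51
p-value = 0.6437

Since p-value > α = 0.1, we fail to reject H₀.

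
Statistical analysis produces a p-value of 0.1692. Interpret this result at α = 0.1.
Since p = 0.1692 > α = 0.1, fail to reject H₀.
There is insufficient evidence to reject the null hypothesis; the result is not statistically significant at the 0.1 level.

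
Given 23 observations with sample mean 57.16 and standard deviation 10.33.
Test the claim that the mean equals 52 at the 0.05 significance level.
One-sample t-test:
H₀: μ = 52
H₁: μ ≠ 52
df = n - 1 = 22
t = (x̄ - μ₀) / (s/√n) = (57.16 - 52) / (10.33/√23) = 2.396
p-value = 0.0255

Since p-value < α = 0.05, we reject H₀.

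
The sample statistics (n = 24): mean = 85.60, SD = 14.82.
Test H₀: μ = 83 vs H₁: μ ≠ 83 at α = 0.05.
One-sample t-test:
H₀: μ = 83
H₁: μ ≠ 83
df = n - 1 = 23
t = (x̄ - μ₀) / (s/√n) = (85.60 - 83) / (14.82/√24) = 0.859
p-value = 0.3990

Since p-value > α = 0.05, we fail to reject H₀.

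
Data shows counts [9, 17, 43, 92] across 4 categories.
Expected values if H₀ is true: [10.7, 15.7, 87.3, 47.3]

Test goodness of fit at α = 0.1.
Chi-square goodness of fit test:
H₀: observed counts match expected distribution
H₁: observed counts differ from expected distribution
df = k - 1 = 3
χ² = Σ(O - E)²/E
   = (9 - 10.7)²/10.7 + (17 - 15.7)²/15.7 + (43 - 87.3)²/87.3 + (92 - 47.3)²/47.3
   = 0.270 + 0.108 + 22.480 + 42.243
   = 65.10
p-value < 0.0001

Since p-value < α = 0.1, we reject H₀.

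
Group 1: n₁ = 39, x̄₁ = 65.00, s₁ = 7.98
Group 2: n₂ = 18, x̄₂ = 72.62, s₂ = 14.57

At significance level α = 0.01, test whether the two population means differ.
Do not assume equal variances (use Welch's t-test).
Welch's two-sample t-test:
H₀: μ₁ = μ₂
H₁: μ₁ ≠ μ₂
s₁²/n₁ = 7.98²/39 = 1.6328,  s₂²/n₂ = 14.57²/18 = 11.7936
SE = √(s₁²/n₁ + s₂²/n₂) = √(1.6328 + 11.7936) = 3.6642
df (Welch-Satterthwaite) = (s₁²/n₁ + s₂²/n₂)² / [(s₁²/n₁)²/(n₁-1) + (s₂²/n₂)²/(n₂-1)] ≈ 21.85
t = (x̄₁ - x̄₂) / SE = (65.00 - 72.62) / 3.6642 = -7.62 / 3.6642 = -2.080
p-value = 0.0495

Since p-value > α = 0.01, we fail to reject H₀.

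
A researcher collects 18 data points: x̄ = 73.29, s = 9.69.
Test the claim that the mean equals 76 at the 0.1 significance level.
One-sample t-test:
H₀: μ = 76
H₁: μ ≠ 76
df = n - 1 = 17
t = (x̄ - μ₀) / (s/√n) = (73.29 - 76) / (9.69/√18) = -1.187
p-value = 0.2517

Since p-value > α = 0.1, we fail to reject H₀.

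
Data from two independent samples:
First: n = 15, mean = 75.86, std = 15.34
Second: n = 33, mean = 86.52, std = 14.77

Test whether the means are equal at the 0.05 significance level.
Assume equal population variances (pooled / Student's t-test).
Student's two-sample t-test (equal variances):
H₀: μ₁ = μ₂
H₁: μ₁ ≠ μ₂
df = n₁ + n₂ - 2 = 46
Pooled variance s_p² = [(n₁-1)s₁² + (n₂-1)s₂²] / (n₁ + n₂ - 2) = [(14)(15.34²) + (32)(14.77²)] / 46 = 223.3763
SE = √(s_p²(1/n₁ + 1/n₂)) = √(223.3763 × (1/15 + 1/33)) = 4.6541
t = (x̄₁ - x̄₂) / SE = (75.86 - 86.52) / 4.6541 = -10.66 / 4.6541 = -2.290
p-value = 0.0266

Since p-value < α = 0.05, we reject H₀.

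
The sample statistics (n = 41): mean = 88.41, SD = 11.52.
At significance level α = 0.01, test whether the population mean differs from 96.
One-sample t-test:
H₀: μ = 96
H₁: μ ≠ 96
df = n - 1 = 40
t = (x̄ - μ₀) / (s/√n) = (88.41 - 96) / (11.52/√41) = -4.219
p-value = 0.0001

Since p-value < α = 0.01, we reject H₀.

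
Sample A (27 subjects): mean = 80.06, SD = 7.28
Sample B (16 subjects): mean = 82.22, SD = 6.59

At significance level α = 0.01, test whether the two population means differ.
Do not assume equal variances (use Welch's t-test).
Welch's two-sample t-test:
H₀: μ₁ = μ₂
H₁: μ₁ ≠ μ₂
s₁²/n₁ = 7.28²/27 = 1.9629,  s₂²/n₂ = 6.59²/16 = 2.7143
SE = √(s₁²/n₁ + s₂²/n₂) = √(1.9629 + 2.7143) = 2.1627
df (Welch-Satterthwaite) = (s₁²/n₁ + s₂²/n₂)² / [(s₁²/n₁)²/(n₁-1) + (s₂²/n₂)²/(n₂-1)] ≈ 34.22
t = (x̄₁ - x̄₂) / SE = (80.06 - 82.22) / 2.1627 = -2.16 / 2.1627 = -0.999
p-value = 0.3249

Since p-value > α = 0.01, we fail to reject H₀.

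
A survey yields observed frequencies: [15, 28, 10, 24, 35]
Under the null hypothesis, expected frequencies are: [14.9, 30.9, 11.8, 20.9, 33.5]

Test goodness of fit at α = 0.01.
Chi-square goodness of fit test:
H₀: observed counts match expected distribution
H₁: observed counts differ from expected distribution
df = k - 1 = 4
χ² = Σ(O - E)²/E
   = (15 - 14.9)²/14.9 + (28 - 30.9)²/30.9 + (10 - 11.8)²/11.8 + (24 - 20.9)²/20.9 + (35 - 33.5)²/33.5
   = 0.001 + 0.272 + 0.275 + 0.460 + 0.067
   = 1.07
p-value = 0.8983

Since p-value > α = 0.01, we fail to reject H₀.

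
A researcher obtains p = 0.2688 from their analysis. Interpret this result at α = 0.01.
Since p = 0.2688 > α = 0.01, fail to reject H₀.
There is insufficient evidence to reject the null hypothesis; the result is not statistically significant at the 0.01 level.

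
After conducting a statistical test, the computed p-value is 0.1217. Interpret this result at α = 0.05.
Since p = 0.1217 > α = 0.05, fail to reject H₀.
There is insufficient evidence to reject the null hypothesis; the result is not statistically significant at the 0.05 level.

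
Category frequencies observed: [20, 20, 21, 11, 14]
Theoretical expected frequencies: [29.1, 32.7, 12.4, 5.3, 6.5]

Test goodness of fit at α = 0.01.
Chi-square goodness of fit test:
H₀: observed counts match expected distribution
H₁: observed counts differ from expected distribution
df = k - 1 = 4
χ² = Σ(O - E)²/E
   = (20 - 29.1)²/29.1 + (20 - 32.7)²/32.7 + (21 - 12.4)²/12.4 + (11 - 5.3)²/5.3 + (14 - 6.5)²/6.5
   = 2.846 + 4.932 + 5.965 + 6.130 + 8.654
   = 28.53
p-value < 0.0001

Since p-value < α = 0.01, we reject H₀.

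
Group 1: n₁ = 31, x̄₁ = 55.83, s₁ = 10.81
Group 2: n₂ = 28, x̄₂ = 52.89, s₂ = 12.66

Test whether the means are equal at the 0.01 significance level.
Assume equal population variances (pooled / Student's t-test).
Student's two-sample t-test (equal variances):
H₀: μ₁ = μ₂
H₁: μ₁ ≠ μ₂
df = n₁ + n₂ - 2 = 57
Pooled variance s_p² = [(n₁-1)s₁² + (n₂-1)s₂²] / (n₁ + n₂ - 2) = [(30)(10.81²) + (27)(12.66²)] / 57 = 137.4232
SE = √(s_p²(1/n₁ + 1/n₂)) = √(137.4232 × (1/31 + 1/28)) = 3.0563
t = (x̄₁ - x̄₂) / SE = (55.83 - 52.89) / 3.0563 = 2.94 / 3.0563 = 0.962
p-value = 0.3401

Since p-value > α = 0.01, we fail to reject H₀.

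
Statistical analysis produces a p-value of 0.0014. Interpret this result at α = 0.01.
Since p = 0.0014 < α = 0.01, reject H₀.
There is sufficient evidence to reject the null hypothesis; the result is statistically significant at the 0.01 level.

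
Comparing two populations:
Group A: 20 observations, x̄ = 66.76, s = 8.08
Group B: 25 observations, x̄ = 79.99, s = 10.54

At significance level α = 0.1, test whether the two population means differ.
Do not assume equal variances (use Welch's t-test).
Welch's two-sample t-test:
H₀: μ₁ = μ₂
H₁: μ₁ ≠ μ₂
s₁²/n₁ = 8.08²/20 = 3.2643,  s₂²/n₂ = 10.54²/25 = 4.4437
SE = √(s₁²/n₁ + s₂²/n₂) = √(3.2643 + 4.4437) = 2.7763
df (Welch-Satterthwaite) = (s₁²/n₁ + s₂²/n₂)² / [(s₁²/n₁)²/(n₁-1) + (s₂²/n₂)²/(n₂-1)] ≈ 42.94
t = (x̄₁ - x̄₂) / SE = (66.76 - 79.99) / 2.7763 = -13.23 / 2.7763 = -4.765
p-value < 0.0001

Since p-value < α = 0.1, we reject H₀.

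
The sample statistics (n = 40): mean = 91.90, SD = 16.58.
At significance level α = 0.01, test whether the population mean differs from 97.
One-sample t-test:
H₀: μ = 97
H₁: μ ≠ 97
df = n - 1 = 39
t = (x̄ - μ₀) / (s/√n) = (91.90 - 97) / (16.58/√40) = -1.945
p-value = 0.0590

Since p-value > α = 0.01, we fail to reject H₀.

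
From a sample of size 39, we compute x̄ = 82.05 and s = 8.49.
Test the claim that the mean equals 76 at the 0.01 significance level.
One-sample t-test:
H₀: μ = 76
H₁: μ ≠ 76
df = n - 1 = 38
t = (x̄ - μ₀) / (s/√n) = (82.05 - 76) / (8.49/√39) = 4.450
p-value = 0.0001

Since p-value < α = 0.01, we reject H₀.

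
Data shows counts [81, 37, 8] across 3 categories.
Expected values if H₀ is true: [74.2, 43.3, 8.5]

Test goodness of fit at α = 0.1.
Chi-square goodness of fit test:
H₀: observed counts match expected distribution
H₁: observed counts differ from expected distribution
df = k - 1 = 2
χ² = Σ(O - E)²/E
   = (81 - 74.2)²/74.2 + (37 - 43.3)²/43.3 + (8 - 8.5)²/8.5
   = 0.623 + 0.917 + 0.029
   = 1.57
p-value = 0.4563

Since p-value > α = 0.1, we fail to reject H₀.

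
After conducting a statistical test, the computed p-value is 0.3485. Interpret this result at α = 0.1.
Since p = 0.3485 > α = 0.1, fail to reject H₀.
There is insufficient evidence to reject the null hypothesis; the result is not statistically significant at the 0.1 level.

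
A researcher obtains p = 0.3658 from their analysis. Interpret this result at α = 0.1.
Since p = 0.3658 > α = 0.1, fail to reject H₀.
There is insufficient evidence to reject the null hypothesis; the result is not statistically significant at the 0.1 level.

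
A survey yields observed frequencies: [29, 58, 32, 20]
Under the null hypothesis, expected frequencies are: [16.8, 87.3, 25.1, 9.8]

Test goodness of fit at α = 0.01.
Chi-square goodness of fit test:
H₀: observed counts match expected distribution
H₁: observed counts differ from expected distribution
df = k - 1 = 3
χ² = Σ(O - E)²/E
   = (29 - 16.8)²/16.8 + (58 - 87.3)²/87.3 + (32 - 25.1)²/25.1 + (20 - 9.8)²/9.8
   = 8.860 + 9.834 + 1.897 + 10.616
   = 31.21
p-value < 0.0001

Since p-value < α = 0.01, we reject H₀.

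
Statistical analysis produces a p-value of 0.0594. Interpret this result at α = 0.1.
Since p = 0.0594 < α = 0.1, reject H₀.
There is sufficient evidence to reject the null hypothesis; the result is statistically significant at the 0.1 level.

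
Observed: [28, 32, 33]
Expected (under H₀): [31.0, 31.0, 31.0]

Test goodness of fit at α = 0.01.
Chi-square goodness of fit test:
H₀: observed counts match expected distribution
H₁: observed counts differ from expected distribution
df = k - 1 = 2
χ² = Σ(O - E)²/E
   = (28 - 31.0)²/31.0 + (32 - 31.0)²/31.0 + (33 - 31.0)²/31.0
   = 0.290 + 0.032 + 0.129
   = 0.45
p-value = 0.7979

Since p-value > α = 0.01, we fail to reject H₀.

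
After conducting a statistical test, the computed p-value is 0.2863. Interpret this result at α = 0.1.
Since p = 0.2863 > α = 0.1, fail to reject H₀.
There is insufficient evidence to reject the null hypothesis; the result is not statistically significant at the 0.1 level.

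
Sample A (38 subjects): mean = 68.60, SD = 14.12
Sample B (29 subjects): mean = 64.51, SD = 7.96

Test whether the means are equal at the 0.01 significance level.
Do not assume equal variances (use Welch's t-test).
Welch's two-sample t-test:
H₀: μ₁ = μ₂
H₁: μ₁ ≠ μ₂
s₁²/n₁ = 14.12²/38 = 5.2467,  s₂²/n₂ = 7.96²/29 = 2.1849
SE = √(s₁²/n₁ + s₂²/n₂) = √(5.2467 + 2.1849) = 2.7261
df (Welch-Satterthwaite) = (s₁²/n₁ + s₂²/n₂)² / [(s₁²/n₁)²/(n₁-1) + (s₂²/n₂)²/(n₂-1)] ≈ 60.39
t = (x̄₁ - x̄₂) / SE = (68.60 - 64.51) / 2.7261 = 4.09 / 2.7261 = 1.500
p-value = 0.1387

Since p-value > α = 0.01, we fail to reject H₀.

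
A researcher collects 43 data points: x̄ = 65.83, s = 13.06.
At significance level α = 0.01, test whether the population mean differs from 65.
One-sample t-test:
H₀: μ = 65
H₁: μ ≠ 65
df = n - 1 = 42
t = (x̄ - μ₀) / (s/√n) = (65.83 - 65) / (13.06/√43) = 0.417
p-value = 0.6790

Since p-value > α = 0.01, we fail to reject H₀.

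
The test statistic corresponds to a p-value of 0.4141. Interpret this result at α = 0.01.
Since p = 0.4141 > α = 0.01, fail to reject H₀.
There is insufficient evidence to reject the null hypothesis; the result is not statistically significant at the 0.01 level.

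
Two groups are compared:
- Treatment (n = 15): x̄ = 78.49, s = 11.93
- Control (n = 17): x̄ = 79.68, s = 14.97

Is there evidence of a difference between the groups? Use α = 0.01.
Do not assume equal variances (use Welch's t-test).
Welch's two-sample t-test:
H₀: μ₁ = μ₂
H₁: μ₁ ≠ μ₂
s₁²/n₁ = 11.93²/15 = 9.4883,  s₂²/n₂ = 14.97²/17 = 13.1824
SE = √(s₁²/n₁ + s₂²/n₂) = √(9.4883 + 13.1824) = 4.7614
df (Welch-Satterthwaite) = (s₁²/n₁ + s₂²/n₂)² / [(s₁²/n₁)²/(n₁-1) + (s₂²/n₂)²/(n₂-1)] ≈ 29.72
t = (x̄₁ - x̄₂) / SE = (78.49 - 79.68) / 4.7614 = -1.19 / 4.7614 = -0.250
p-value = 0.8044

Since p-value > α = 0.01, we fail to reject H₀.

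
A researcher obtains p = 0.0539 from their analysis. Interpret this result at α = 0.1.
Since p = 0.0539 < α = 0.1, reject H₀.
There is sufficient evidence to reject the null hypothesis; the result is statistically significant at the 0.1 level.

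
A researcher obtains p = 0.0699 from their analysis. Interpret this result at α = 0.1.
Since p = 0.0699 < α = 0.1, reject H₀.
There is sufficient evidence to reject the null hypothesis; the result is statistically significant at the 0.1 level.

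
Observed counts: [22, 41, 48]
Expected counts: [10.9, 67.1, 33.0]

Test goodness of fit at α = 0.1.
Chi-square goodness of fit test:
H₀: observed counts match expected distribution
H₁: observed counts differ from expected distribution
df = k - 1 = 2
χ² = Σ(O - E)²/E
   = (22 - 10.9)²/10.9 + (41 - 67.1)²/67.1 + (48 - 33.0)²/33.0
   = 11.304 + 10.152 + 6.818
   = 28.27
p-value < 0.0001

Since p-value < α = 0.1, we reject H₀.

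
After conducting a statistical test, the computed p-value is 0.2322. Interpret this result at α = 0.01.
Since p = 0.2322 > α = 0.01, fail to reject H₀.
There is insufficient evidence to reject the null hypothesis; the result is not statistically significant at the 0.01 level.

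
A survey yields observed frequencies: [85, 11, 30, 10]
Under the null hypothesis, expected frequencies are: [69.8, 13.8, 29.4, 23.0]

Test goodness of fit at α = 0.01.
Chi-square goodness of fit test:
H₀: observed counts match expected distribution
H₁: observed counts differ from expected distribution
df = k - 1 = 3
χ² = Σ(O - E)²/E
   = (85 - 69.8)²/69.8 + (11 - 13.8)²/13.8 + (30 - 29.4)²/29.4 + (10 - 23.0)²/23.0
   = 3.310 + 0.568 + 0.012 + 7.348
   = 11.24
p-value = 0.0105

Since p-value > α = 0.01, we fail to reject H₀.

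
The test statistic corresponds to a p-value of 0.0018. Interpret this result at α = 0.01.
Since p = 0.0018 < α = 0.01, reject H₀.
There is sufficient evidence to reject the null hypothesis; the result is statistically significant at the 0.01 level.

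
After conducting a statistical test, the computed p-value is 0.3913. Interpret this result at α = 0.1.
Since p = 0.3913 > α = 0.1, fail to reject H₀.
There is insufficient evidence to reject the null hypothesis; the result is not statistically significant at the 0.1 level.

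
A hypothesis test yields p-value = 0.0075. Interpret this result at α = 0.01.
Since p = 0.0075 < α = 0.01, reject H₀.
There is sufficient evidence to reject the null hypothesis; the result is statistically significant at the 0.01 level.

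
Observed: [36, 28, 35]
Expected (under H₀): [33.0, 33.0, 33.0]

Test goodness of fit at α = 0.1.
Chi-square goodness of fit test:
H₀: observed counts match expected distribution
H₁: observed counts differ from expected distribution
df = k - 1 = 2
χ² = Σ(O - E)²/E
   = (36 - 33.0)²/33.0 + (28 - 33.0)²/33.0 + (35 - 33.0)²/33.0
   = 0.273 + 0.758 + 0.121
   = 1.15
p-value = 0.5623

Since p-value > α = 0.1, we fail to reject H₀.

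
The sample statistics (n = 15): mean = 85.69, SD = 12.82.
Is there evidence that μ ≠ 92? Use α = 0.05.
One-sample t-test:
H₀: μ = 92
H₁: μ ≠ 92
df = n - 1 = 14
t = (x̄ - μ₀) / (s/√n) = (85.69 - 92) / (12.82/√15) = -1.906
p-value = 0.0774

Since p-value > α = 0.05, we fail to reject H₀.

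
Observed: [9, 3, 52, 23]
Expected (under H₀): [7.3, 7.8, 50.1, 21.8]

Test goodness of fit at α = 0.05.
Chi-square goodness of fit test:
H₀: observed counts match expected distribution
H₁: observed counts differ from expected distribution
df = k - 1 = 3
χ² = Σ(O - E)²/E
   = (9 - 7.3)²/7.3 + (3 - 7.8)²/7.8 + (52 - 50.1)²/50.1 + (23 - 21.8)²/21.8
   = 0.396 + 2.954 + 0.072 + 0.066
   = 3.49
p-value = 0.3223

Since p-value > α = 0.05, we fail to reject H₀.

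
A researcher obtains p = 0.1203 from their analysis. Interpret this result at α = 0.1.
Since p = 0.1203 > α = 0.1, fail to reject H₀.
There is insufficient evidence to reject the null hypothesis; the result is not statistically significant at the 0.1 level.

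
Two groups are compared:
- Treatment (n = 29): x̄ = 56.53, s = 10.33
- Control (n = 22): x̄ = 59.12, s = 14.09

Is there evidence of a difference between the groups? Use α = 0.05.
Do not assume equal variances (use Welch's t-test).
Welch's two-sample t-test:
H₀: μ₁ = μ₂
H₁: μ₁ ≠ μ₂
s₁²/n₁ = 10.33²/29 = 3.6796,  s₂²/n₂ = 14.09²/22 = 9.0240
SE = √(s₁²/n₁ + s₂²/n₂) = √(3.6796 + 9.0240) = 3.5642
df (Welch-Satterthwaite) = (s₁²/n₁ + s₂²/n₂)² / [(s₁²/n₁)²/(n₁-1) + (s₂²/n₂)²/(n₂-1)] ≈ 37.00
t = (x̄₁ - x̄₂) / SE = (56.53 - 59.12) / 3.5642 = -2.59 / 3.5642 = -0.727
p-value = 0.4720

Since p-value > α = 0.05, we fail to reject H₀.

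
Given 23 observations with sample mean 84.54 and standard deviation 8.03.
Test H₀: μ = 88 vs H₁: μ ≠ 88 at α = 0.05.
One-sample t-test:
H₀: μ = 88
H₁: μ ≠ 88
df = n - 1 = 22
t = (x̄ - μ₀) / (s/√n) = (84.54 - 88) / (8.03/√23) = -2.066
p-value = 0.0508

Since p-value > α = 0.05, we fail to reject H₀.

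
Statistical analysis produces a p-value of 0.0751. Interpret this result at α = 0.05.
Since p = 0.0751 > α = 0.05, fail to reject H₀.
There is insufficient evidence to reject the null hypothesis; the result is not statistically significant at the 0.05 level.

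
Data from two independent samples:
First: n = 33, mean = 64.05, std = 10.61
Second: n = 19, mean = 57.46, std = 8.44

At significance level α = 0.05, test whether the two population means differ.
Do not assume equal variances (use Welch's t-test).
Welch's two-sample t-test:
H₀: μ₁ = μ₂
H₁: μ₁ ≠ μ₂
s₁²/n₁ = 10.61²/33 = 3.4113,  s₂²/n₂ = 8.44²/19 = 3.7491
SE = √(s₁²/n₁ + s₂²/n₂) = √(3.4113 + 3.7491) = 2.6759
df (Welch-Satterthwaite) = (s₁²/n₁ + s₂²/n₂)² / [(s₁²/n₁)²/(n₁-1) + (s₂²/n₂)²/(n₂-1)] ≈ 44.80
t = (x̄₁ - x̄₂) / SE = (64.05 - 57.46) / 2.6759 = 6.59 / 2.6759 = 2.463
p-value = 0.0177

Since p-value < α = 0.05, we reject H₀.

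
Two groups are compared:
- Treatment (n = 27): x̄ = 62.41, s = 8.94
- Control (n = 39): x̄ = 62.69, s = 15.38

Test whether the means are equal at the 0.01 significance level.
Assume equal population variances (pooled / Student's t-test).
Student's two-sample t-test (equal variances):
H₀: μ₁ = μ₂
H₁: μ₁ ≠ μ₂
df = n₁ + n₂ - 2 = 64
Pooled variance s_p² = [(n₁-1)s₁² + (n₂-1)s₂²] / (n₁ + n₂ - 2) = [(26)(8.94²) + (38)(15.38²)] / 64 = 172.9172
SE = √(s_p²(1/n₁ + 1/n₂)) = √(172.9172 × (1/27 + 1/39)) = 3.2921
t = (x̄₁ - x̄₂) / SE = (62.41 - 62.69) / 3.2921 = -0.28 / 3.2921 = -0.085
p-value = 0.9325

Since p-value > α = 0.01, we fail to reject H₀.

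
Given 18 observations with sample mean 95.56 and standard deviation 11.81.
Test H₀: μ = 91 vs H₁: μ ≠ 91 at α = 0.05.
One-sample t-test:
H₀: μ = 91
H₁: μ ≠ 91
df = n - 1 = 17
t = (x̄ - μ₀) / (s/√n) = (95.56 - 91) / (11.81/√18) = 1.638
p-value = 0.1198

Since p-value > α = 0.05, we fail to reject H₀.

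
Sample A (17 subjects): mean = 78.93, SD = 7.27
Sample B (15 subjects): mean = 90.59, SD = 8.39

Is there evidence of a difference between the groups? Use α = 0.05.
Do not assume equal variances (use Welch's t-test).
Welch's two-sample t-test:
H₀: μ₁ = μ₂
H₁: μ₁ ≠ μ₂
s₁²/n₁ = 7.27²/17 = 3.1090,  s₂²/n₂ = 8.39²/15 = 4.6928
SE = √(s₁²/n₁ + s₂²/n₂) = √(3.1090 + 4.6928) = 2.7932
df (Welch-Satterthwaite) = (s₁²/n₁ + s₂²/n₂)² / [(s₁²/n₁)²/(n₁-1) + (s₂²/n₂)²/(n₂-1)] ≈ 27.96
t = (x̄₁ - x̄₂) / SE = (78.93 - 90.59) / 2.7932 = -11.66 / 2.7932 = -4.174
p-value = 0.0003

Since p-value < α = 0.05, we reject H₀.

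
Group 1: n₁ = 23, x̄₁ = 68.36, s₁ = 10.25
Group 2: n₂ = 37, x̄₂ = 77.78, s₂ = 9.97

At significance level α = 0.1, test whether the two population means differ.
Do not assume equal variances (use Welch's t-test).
Welch's two-sample t-test:
H₀: μ₁ = μ₂
H₁: μ₁ ≠ μ₂
s₁²/n₁ = 10.25²/23 = 4.5679,  s₂²/n₂ = 9.97²/37 = 2.6865
SE = √(s₁²/n₁ + s₂²/n₂) = √(4.5679 + 2.6865) = 2.6934
df (Welch-Satterthwaite) = (s₁²/n₁ + s₂²/n₂)² / [(s₁²/n₁)²/(n₁-1) + (s₂²/n₂)²/(n₂-1)] ≈ 45.80
t = (x̄₁ - x̄₂) / SE = (68.36 - 77.78) / 2.6934 = -9.42 / 2.6934 = -3.497
p-value = 0.0011

Since p-value < α = 0.1, we reject H₀.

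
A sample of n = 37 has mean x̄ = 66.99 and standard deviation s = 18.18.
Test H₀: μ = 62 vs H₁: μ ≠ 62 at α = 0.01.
One-sample t-test:
H₀: μ = 62
H₁: μ ≠ 62
df = n - 1 = 36
t = (x̄ - μ₀) / (s/√n) = (66.99 - 62) / (18.18/√37) = 1.670
p-value = 0.1037

Since p-value > α = 0.01, we fail to reject H₀.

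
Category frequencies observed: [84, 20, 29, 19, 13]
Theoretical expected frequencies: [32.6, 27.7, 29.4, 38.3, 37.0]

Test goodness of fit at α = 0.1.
Chi-square goodness of fit test:
H₀: observed counts match expected distribution
H₁: observed counts differ from expected distribution
df = k - 1 = 4
χ² = Σ(O - E)²/E
   = (84 - 32.6)²/32.6 + (20 - 27.7)²/27.7 + (29 - 29.4)²/29.4 + (19 - 38.3)²/38.3 + (13 - 37.0)²/37.0
   = 81.042 + 2.140 + 0.005 + 9.726 + 15.568
   = 108.48
p-value < 0.0001

Since p-value < α = 0.1, we reject H₀.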